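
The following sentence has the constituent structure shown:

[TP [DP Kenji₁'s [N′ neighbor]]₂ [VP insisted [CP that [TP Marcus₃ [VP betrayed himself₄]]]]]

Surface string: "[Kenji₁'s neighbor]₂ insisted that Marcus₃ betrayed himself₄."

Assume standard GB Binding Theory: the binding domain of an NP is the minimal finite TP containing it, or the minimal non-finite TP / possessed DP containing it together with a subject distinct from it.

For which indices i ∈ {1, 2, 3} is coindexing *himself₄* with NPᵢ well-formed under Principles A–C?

*himself* is an anaphor, so Principle A applies: it must be bound in its binding domain.
Binding domain of *himself₄*: the embedded TP, whose subject is Marcus₃.
*Kenji₁* does not c-command the anaphor → cannot bind it.
*[Kenji₁'s neighbor]₂* c-commands the anaphor but is outside its binding domain → cannot satisfy Principle A.
*Marcus₃* c-commands the anaphor within its binding domain → licit binder.

{3}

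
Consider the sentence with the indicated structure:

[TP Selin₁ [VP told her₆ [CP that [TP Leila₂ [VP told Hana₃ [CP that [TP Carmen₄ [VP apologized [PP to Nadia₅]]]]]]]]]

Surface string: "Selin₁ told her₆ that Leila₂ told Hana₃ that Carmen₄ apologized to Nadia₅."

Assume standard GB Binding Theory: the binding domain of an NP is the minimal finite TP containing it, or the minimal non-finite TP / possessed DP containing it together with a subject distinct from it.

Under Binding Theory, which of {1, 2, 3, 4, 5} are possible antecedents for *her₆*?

*her* is a pronoun, so Principle B applies: it must be free in its binding domain.
Binding domain of *her₆*: the matrix TP, whose subject is Selin₁.
*Selin₁* c-commands the pronoun within its binding domain → coindexation would violate Principle B.
*Leila₂*: the pronoun c-commands this R-expression → coindexation would violate Principle C on *Leila₂*.
*Hana₃*: the pronoun c-commands this R-expression → coindexation would violate Principle C on *Hana₃*.
*Carmen₄*: the pronoun c-commands this R-expression → coindexation would violate Principle C on *Carmen₄*.
*Nadia₅*: the pronoun c-commands this R-expression → coindexation would violate Principle C on *Nadia₅*.

none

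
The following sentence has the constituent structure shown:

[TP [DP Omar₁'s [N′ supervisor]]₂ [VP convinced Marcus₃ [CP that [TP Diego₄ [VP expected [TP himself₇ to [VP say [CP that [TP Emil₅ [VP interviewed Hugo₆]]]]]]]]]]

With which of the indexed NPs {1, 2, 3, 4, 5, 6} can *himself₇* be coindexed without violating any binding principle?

{4}

*himself* is an anaphor, so Principle A applies: it must be bound in its binding domain.
Binding domain of *himself₇*: the embedded TP, whose subject is Diego₄.
*Omar₁* does not c-command the anaphor → cannot bind it.
*[Omar₁'s supervisor]₂* c-commands the anaphor but is outside its binding domain → cannot satisfy Principle A.
*Marcus₃* c-commands the anaphor but is outside its binding domain → cannot satisfy Principle A.
*Diego₄* c-commands the anaphor within its binding domain → licit binder.
*Emil₅* does not c-command the anaphor → cannot bind it.
*Hugo₆* does not c-command the anaphor → cannot bind it.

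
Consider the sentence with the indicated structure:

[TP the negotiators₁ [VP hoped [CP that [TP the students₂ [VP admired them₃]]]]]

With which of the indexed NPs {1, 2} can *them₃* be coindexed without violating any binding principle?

{1}

*them* is a pronoun, so Principle B applies: it must be free in its binding domain.
Binding domain of *them₃*: the embedded TP, whose subject is the students₂.
*the negotiators₁* c-commands the pronoun but from outside its binding domain, and is not c-commanded by it → coindexation permitted.
*the students₂* c-commands the pronoun within its binding domain → coindexation would violate Principle B.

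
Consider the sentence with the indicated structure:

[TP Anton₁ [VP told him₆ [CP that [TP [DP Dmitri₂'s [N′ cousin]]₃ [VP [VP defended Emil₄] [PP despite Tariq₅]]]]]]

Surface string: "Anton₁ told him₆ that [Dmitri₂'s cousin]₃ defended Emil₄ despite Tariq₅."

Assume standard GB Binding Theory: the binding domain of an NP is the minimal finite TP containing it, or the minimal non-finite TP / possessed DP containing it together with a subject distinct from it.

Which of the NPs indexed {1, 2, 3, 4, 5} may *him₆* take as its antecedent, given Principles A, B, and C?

none

*him* is a pronoun, so Principle B applies: it must be free in its binding domain.
Binding domain of *him₆*: the matrix TP, whose subject is Anton₁.
*Anton₁* c-commands the pronoun within its binding domain → coindexation would violate Principle B.
*Dmitri₂*: the pronoun c-commands this R-expression → coindexation would violate Principle C on *Dmitri₂*.
*[Dmitri₂'s cousin]₃*: the pronoun c-commands this R-expression → coindexation would violate Principle C on *[Dmitri₂'s cousin]₃*.
*Emil₄*: the pronoun c-commands this R-expression → coindexation would violate Principle C on *Emil₄*.
*Tariq₅*: the pronoun c-commands this R-expression → coindexation would violate Principle C on *Tariq₅*.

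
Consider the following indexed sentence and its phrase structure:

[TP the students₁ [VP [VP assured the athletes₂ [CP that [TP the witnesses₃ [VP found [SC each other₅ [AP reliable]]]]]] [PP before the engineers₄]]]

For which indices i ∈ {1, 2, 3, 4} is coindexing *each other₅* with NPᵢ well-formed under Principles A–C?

*each other* is an anaphor, so Principle A applies: it must be bound in its binding domain.
Binding domain of *each other₅*: the embedded TP, whose subject is the witnesses₃.
*the students₁* c-commands the anaphor but is outside its binding domain → cannot satisfy Principle A.
*the athletes₂* c-commands the anaphor but is outside its binding domain → cannot satisfy Principle A.
*the witnesses₃* c-commands the anaphor within its binding domain → licit binder.
*the engineers₄* does not c-command the anaphor → cannot bind it.

{3}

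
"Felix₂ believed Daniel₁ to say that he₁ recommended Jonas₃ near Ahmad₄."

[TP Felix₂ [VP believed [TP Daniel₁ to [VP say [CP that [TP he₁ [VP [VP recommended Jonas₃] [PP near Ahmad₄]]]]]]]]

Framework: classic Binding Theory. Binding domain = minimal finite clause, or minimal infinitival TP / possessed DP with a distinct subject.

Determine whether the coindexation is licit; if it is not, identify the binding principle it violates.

grammatical

The two coindexed NPs are *Daniel₁* and *he₁*.
*he₁* is a pronoun; nothing c-commands it within its binding domain (the embedded TP.), so Principle B holds trivially.
*Daniel₁* is an R-expression; *he₁* does not c-command it, and no other NP shares its index, so Principle C is satisfied.
All principles are respected.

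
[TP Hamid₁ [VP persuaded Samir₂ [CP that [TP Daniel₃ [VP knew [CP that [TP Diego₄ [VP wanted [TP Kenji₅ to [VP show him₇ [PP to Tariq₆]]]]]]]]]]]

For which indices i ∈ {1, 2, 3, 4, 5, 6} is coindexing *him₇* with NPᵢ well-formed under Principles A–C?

{1, 2, 3, 4}

*him* is a pronoun, so Principle B applies: it must be free in its binding domain.
Binding domain of *him₇*: the embedded TP, whose subject is Kenji₅.
*Hamid₁* c-commands the pronoun but from outside its binding domain, and is not c-commanded by it → coindexation permitted.
*Samir₂* c-commands the pronoun but from outside its binding domain, and is not c-commanded by it → coindexation permitted.
*Daniel₃* c-commands the pronoun but from outside its binding domain, and is not c-commanded by it → coindexation permitted.
*Diego₄* c-commands the pronoun but from outside its binding domain, and is not c-commanded by it → coindexation permitted.
*Kenji₅* c-commands the pronoun within its binding domain → coindexation would violate Principle B.
*Tariq₆*: the pronoun c-commands this R-expression → coindexation would violate Principle C on *Tariq₆*.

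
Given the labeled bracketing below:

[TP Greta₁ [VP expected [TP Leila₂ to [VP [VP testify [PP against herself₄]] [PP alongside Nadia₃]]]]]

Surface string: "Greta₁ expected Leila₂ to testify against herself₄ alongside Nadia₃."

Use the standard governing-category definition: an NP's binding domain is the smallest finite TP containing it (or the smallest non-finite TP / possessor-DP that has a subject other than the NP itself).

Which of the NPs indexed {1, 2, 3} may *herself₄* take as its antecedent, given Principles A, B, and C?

{2}

*herself* is an anaphor, so Principle A applies: it must be bound in its binding domain.
Binding domain of *herself₄*: the embedded TP, whose subject is Leila₂.
*Greta₁* c-commands the anaphor but is outside its binding domain → cannot satisfy Principle A.
*Leila₂* c-commands the anaphor within its binding domain → licit binder.
*Nadia₃* does not c-command the anaphor → cannot bind it.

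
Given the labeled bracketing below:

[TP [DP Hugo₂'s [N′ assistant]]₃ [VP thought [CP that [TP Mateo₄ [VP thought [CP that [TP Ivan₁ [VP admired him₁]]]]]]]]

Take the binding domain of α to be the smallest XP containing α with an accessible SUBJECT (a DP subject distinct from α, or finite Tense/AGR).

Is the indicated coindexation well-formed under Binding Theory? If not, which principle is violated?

The two coindexed NPs are *Ivan₁* and *him₁*.
*him₁* is a pronoun. Its binding domain is the embedded TP, whose subject is Ivan₁.
*Ivan₁* c-commands it within that domain and carries the same index.
The pronoun is locally bound → Principle B violation.

Principle B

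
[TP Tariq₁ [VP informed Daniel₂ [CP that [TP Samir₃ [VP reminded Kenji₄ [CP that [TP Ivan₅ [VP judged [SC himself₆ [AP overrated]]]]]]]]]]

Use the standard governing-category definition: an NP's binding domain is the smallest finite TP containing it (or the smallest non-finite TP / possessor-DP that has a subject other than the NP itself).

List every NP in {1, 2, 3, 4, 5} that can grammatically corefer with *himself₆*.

*himself* is an anaphor, so Principle A applies: it must be bound in its binding domain.
Binding domain of *himself₆*: the embedded TP, whose subject is Ivan₅.
*Tariq₁* c-commands the anaphor but is outside its binding domain → cannot satisfy Principle A.
*Daniel₂* c-commands the anaphor but is outside its binding domain → cannot satisfy Principle A.
*Samir₃* c-commands the anaphor but is outside its binding domain → cannot satisfy Principle A.
*Kenji₄* c-commands the anaphor but is outside its binding domain → cannot satisfy Principle A.
*Ivan₅* c-commands the anaphor within its binding domain → licit binder.

{5}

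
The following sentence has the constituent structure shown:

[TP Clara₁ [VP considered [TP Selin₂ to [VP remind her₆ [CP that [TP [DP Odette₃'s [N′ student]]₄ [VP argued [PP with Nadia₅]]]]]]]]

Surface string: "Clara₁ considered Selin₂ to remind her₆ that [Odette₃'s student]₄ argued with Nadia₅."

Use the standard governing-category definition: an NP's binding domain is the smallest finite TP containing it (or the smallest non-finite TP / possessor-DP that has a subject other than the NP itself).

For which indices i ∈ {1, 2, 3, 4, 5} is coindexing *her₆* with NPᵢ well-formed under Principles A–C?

{1}

*her* is a pronoun, so Principle B applies: it must be free in its binding domain.
Binding domain of *her₆*: the embedded TP, whose subject is Selin₂.
*Clara₁* c-commands the pronoun but from outside its binding domain, and is not c-commanded by it → coindexation permitted.
*Selin₂* c-commands the pronoun within its binding domain → coindexation would violate Principle B.
*Odette₃*: the pronoun c-commands this R-expression → coindexation would violate Principle C on *Odette₃*.
*[Odette₃'s student]₄*: the pronoun c-commands this R-expression → coindexation would violate Principle C on *[Odette₃'s student]₄*.
*Nadia₅*: the pronoun c-commands this R-expression → coindexation would violate Principle C on *Nadia₅*.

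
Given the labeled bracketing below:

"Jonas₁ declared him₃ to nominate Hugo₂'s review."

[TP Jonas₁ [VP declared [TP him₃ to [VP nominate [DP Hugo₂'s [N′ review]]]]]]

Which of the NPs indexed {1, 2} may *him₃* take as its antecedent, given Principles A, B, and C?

none

*him* is a pronoun, so Principle B applies: it must be free in its binding domain.
Binding domain of *him₃*: the matrix TP, whose subject is Jonas₁.
*Jonas₁* c-commands the pronoun within its binding domain → coindexation would violate Principle B.
*Hugo₂*: the pronoun c-commands this R-expression → coindexation would violate Principle C on *Hugo₂*.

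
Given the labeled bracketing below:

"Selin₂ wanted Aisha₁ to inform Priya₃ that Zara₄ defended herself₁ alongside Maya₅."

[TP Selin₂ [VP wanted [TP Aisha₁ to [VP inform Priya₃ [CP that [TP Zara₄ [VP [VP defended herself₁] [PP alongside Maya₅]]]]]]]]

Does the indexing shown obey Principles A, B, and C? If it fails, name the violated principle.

The two coindexed NPs are *Aisha₁* and *herself₁*.
*herself₁* is an anaphor. Principle A requires it to be bound within its binding domain — the embedded TP, whose subject is Zara₄.
Within that domain it is c-commanded by *Zara₄*, which does not share its index.
*Aisha₁* does c-command the anaphor, but from outside its binding domain.
The anaphor is unbound in its domain → Principle A violation.

Principle A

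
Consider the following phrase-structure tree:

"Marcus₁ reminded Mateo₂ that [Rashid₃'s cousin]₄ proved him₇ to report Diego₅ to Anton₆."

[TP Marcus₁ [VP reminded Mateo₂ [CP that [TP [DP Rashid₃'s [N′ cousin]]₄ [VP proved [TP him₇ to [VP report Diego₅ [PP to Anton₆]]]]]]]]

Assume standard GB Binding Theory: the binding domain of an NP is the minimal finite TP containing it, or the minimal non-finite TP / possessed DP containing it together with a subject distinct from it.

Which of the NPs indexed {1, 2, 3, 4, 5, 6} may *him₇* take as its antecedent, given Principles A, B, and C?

{1, 2, 3}

*him* is a pronoun, so Principle B applies: it must be free in its binding domain.
Binding domain of *him₇*: the embedded TP, whose subject is [Rashid₃'s cousin]₄.
*Marcus₁* c-commands the pronoun but from outside its binding domain, and is not c-commanded by it → coindexation permitted.
*Mateo₂* c-commands the pronoun but from outside its binding domain, and is not c-commanded by it → coindexation permitted.
*Rashid₃* and the pronoun do not c-command one another → neither Principle B nor Principle C is at stake; coindexation permitted.
*[Rashid₃'s cousin]₄* c-commands the pronoun within its binding domain → coindexation would violate Principle B.
*Diego₅*: the pronoun c-commands this R-expression → coindexation would violate Principle C on *Diego₅*.
*Anton₆*: the pronoun c-commands this R-expression → coindexation would violate Principle C on *Anton₆*.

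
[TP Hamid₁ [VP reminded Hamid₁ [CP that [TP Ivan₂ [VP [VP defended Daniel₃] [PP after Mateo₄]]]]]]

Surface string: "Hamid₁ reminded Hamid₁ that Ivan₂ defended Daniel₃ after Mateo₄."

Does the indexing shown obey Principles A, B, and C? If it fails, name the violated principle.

The two coindexed NPs are *Hamid₁* (the lower occurrence) and *Hamid₁* (the higher occurrence).
*Hamid₁* (the lower occurrence) is an R-expression. Principle C requires it to be free everywhere.
*Hamid₁* (the higher occurrence) c-commands it and carries the same index.
The R-expression is bound → Principle C violation.

Principle C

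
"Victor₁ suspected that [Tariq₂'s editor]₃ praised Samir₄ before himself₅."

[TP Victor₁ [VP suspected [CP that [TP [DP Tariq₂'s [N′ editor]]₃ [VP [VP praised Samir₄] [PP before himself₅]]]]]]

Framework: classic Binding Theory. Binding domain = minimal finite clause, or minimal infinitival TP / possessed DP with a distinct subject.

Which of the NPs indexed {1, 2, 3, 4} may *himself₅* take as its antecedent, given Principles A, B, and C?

{3}

*himself* is an anaphor, so Principle A applies: it must be bound in its binding domain.
Binding domain of *himself₅*: the embedded TP, whose subject is [Tariq₂'s editor]₃.
*Victor₁* c-commands the anaphor but is outside its binding domain → cannot satisfy Principle A.
*Tariq₂* does not c-command the anaphor → cannot bind it.
*[Tariq₂'s editor]₃* c-commands the anaphor within its binding domain → licit binder.
*Samir₄* does not c-command the anaphor → cannot bind it.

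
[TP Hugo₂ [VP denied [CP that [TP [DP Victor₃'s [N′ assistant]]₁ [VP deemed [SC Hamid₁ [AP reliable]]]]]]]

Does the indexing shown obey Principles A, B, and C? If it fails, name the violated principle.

The two coindexed NPs are *[Victor₃'s assistant]₁* and *Hamid₁*.
*Hamid₁* is an R-expression. Principle C requires it to be free everywhere.
*[Victor₃'s assistant]₁* c-commands it and carries the same index.
The R-expression is bound → Principle C violation.

Principle C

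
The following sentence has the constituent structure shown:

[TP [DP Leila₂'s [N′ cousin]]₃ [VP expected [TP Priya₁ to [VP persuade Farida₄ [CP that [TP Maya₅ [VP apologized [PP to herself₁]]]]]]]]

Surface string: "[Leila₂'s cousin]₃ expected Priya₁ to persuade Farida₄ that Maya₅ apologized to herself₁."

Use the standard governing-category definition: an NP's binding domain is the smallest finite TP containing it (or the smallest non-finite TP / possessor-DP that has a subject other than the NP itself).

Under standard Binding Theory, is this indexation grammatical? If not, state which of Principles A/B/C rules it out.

The two coindexed NPs are *Priya₁* and *herself₁*.
*herself₁* is an anaphor. Principle A requires it to be bound within its binding domain — the embedded TP, whose subject is Maya₅.
Within that domain it is c-commanded by *Maya₅*, which does not share its index.
*Priya₁* does c-command the anaphor, but from outside its binding domain.
The anaphor is unbound in its domain → Principle A violation.

Principle A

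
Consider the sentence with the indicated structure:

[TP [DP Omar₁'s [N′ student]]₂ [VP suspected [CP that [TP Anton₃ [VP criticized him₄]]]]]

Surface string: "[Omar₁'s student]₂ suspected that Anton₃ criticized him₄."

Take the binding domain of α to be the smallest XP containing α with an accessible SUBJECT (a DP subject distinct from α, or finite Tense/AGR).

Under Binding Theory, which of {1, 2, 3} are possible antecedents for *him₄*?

*him* is a pronoun, so Principle B applies: it must be free in its binding domain.
Binding domain of *him₄*: the embedded TP, whose subject is Anton₃.
*Omar₁* and the pronoun do not c-command one another → neither Principle B nor Principle C is at stake; coindexation permitted.
*[Omar₁'s student]₂* c-commands the pronoun but from outside its binding domain, and is not c-commanded by it → coindexation permitted.
*Anton₃* c-commands the pronoun within its binding domain → coindexation would violate Principle B.

{1, 2}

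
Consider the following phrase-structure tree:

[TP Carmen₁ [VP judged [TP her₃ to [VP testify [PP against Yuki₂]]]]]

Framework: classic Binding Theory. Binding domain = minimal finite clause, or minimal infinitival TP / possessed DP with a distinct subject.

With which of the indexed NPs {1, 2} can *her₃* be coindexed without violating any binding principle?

*her* is a pronoun, so Principle B applies: it must be free in its binding domain.
Binding domain of *her₃*: the matrix TP, whose subject is Carmen₁.
*Carmen₁* c-commands the pronoun within its binding domain → coindexation would violate Principle B.
*Yuki₂*: the pronoun c-commands this R-expression → coindexation would violate Principle C on *Yuki₂*.

none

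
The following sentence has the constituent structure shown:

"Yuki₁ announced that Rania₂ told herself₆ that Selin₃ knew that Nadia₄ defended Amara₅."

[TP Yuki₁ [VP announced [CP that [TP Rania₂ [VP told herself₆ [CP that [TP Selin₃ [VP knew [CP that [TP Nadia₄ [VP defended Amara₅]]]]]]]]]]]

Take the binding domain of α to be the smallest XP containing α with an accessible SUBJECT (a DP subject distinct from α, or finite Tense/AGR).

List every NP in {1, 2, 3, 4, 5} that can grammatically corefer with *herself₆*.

*herself* is an anaphor, so Principle A applies: it must be bound in its binding domain.
Binding domain of *herself₆*: the embedded TP, whose subject is Rania₂.
*Yuki₁* c-commands the anaphor but is outside its binding domain → cannot satisfy Principle A.
*Rania₂* c-commands the anaphor within its binding domain → licit binder.
*Selin₃* does not c-command the anaphor → cannot bind it.
*Nadia₄* does not c-command the anaphor → cannot bind it.
*Amara₅* does not c-command the anaphor → cannot bind it.

{2}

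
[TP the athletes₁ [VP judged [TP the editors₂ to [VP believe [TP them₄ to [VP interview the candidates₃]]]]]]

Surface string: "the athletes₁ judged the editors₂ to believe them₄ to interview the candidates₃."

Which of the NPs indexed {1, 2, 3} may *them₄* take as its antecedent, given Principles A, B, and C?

{1}

*them* is a pronoun, so Principle B applies: it must be free in its binding domain.
Binding domain of *them₄*: the embedded TP, whose subject is the editors₂.
*the athletes₁* c-commands the pronoun but from outside its binding domain, and is not c-commanded by it → coindexation permitted.
*the editors₂* c-commands the pronoun within its binding domain → coindexation would violate Principle B.
*the candidates₃*: the pronoun c-commands this R-expression → coindexation would violate Principle C on *the candidates₃*.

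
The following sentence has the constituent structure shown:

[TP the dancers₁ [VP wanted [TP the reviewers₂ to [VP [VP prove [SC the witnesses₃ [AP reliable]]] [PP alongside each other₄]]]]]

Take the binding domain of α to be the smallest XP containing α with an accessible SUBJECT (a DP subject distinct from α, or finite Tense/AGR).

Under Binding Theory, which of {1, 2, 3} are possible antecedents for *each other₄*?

{2}

*each other* is an anaphor, so Principle A applies: it must be bound in its binding domain.
Binding domain of *each other₄*: the embedded TP, whose subject is the reviewers₂.
*the dancers₁* c-commands the anaphor but is outside its binding domain → cannot satisfy Principle A.
*the reviewers₂* c-commands the anaphor within its binding domain → licit binder.
*the witnesses₃* does not c-command the anaphor → cannot bind it.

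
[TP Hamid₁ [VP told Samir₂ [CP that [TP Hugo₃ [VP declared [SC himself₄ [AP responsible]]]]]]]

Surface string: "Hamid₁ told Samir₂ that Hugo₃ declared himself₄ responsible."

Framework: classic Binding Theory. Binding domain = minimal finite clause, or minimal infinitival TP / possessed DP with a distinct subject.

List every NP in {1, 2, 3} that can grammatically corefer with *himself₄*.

{3}

*himself* is an anaphor, so Principle A applies: it must be bound in its binding domain.
Binding domain of *himself₄*: the embedded TP, whose subject is Hugo₃.
*Hamid₁* c-commands the anaphor but is outside its binding domain → cannot satisfy Principle A.
*Samir₂* c-commands the anaphor but is outside its binding domain → cannot satisfy Principle A.
*Hugo₃* c-commands the anaphor within its binding domain → licit binder.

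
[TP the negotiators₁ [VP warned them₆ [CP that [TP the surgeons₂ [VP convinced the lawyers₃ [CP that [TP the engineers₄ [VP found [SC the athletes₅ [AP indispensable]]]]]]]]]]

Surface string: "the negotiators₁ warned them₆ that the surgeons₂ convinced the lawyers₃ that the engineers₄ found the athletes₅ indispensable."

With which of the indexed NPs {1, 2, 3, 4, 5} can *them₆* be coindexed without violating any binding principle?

none

*them* is a pronoun, so Principle B applies: it must be free in its binding domain.
Binding domain of *them₆*: the matrix TP, whose subject is the negotiators₁.
*the negotiators₁* c-commands the pronoun within its binding domain → coindexation would violate Principle B.
*the surgeons₂*: the pronoun c-commands this R-expression → coindexation would violate Principle C on *the surgeons₂*.
*the lawyers₃*: the pronoun c-commands this R-expression → coindexation would violate Principle C on *the lawyers₃*.
*the engineers₄*: the pronoun c-commands this R-expression → coindexation would violate Principle C on *the engineers₄*.
*the athletes₅*: the pronoun c-commands this R-expression → coindexation would violate Principle C on *the athletes₅*.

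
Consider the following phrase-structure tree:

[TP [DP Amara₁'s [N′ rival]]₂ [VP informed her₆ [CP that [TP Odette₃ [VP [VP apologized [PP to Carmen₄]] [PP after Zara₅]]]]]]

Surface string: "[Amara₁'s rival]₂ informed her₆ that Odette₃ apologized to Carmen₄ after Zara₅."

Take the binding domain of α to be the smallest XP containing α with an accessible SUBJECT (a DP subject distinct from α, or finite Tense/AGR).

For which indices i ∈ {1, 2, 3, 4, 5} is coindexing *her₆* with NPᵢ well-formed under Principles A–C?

*her* is a pronoun, so Principle B applies: it must be free in its binding domain.
Binding domain of *her₆*: the matrix TP, whose subject is [Amara₁'s rival]₂.
*Amara₁* and the pronoun do not c-command one another → neither Principle B nor Principle C is at stake; coindexation permitted.
*[Amara₁'s rival]₂* c-commands the pronoun within its binding domain → coindexation would violate Principle B.
*Odette₃*: the pronoun c-commands this R-expression → coindexation would violate Principle C on *Odette₃*.
*Carmen₄*: the pronoun c-commands this R-expression → coindexation would violate Principle C on *Carmen₄*.
*Zara₅*: the pronoun c-commands this R-expression → coindexation would violate Principle C on *Zara₅*.

{1}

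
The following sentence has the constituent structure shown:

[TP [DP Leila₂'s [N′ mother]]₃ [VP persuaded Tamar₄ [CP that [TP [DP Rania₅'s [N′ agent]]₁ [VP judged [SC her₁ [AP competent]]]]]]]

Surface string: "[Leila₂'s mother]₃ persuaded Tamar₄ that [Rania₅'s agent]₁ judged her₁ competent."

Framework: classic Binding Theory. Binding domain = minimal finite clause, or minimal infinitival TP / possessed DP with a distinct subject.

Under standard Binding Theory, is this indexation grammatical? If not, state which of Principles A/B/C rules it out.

Principle B

The two coindexed NPs are *[Rania₅'s agent]₁* and *her₁*.
*her₁* is a pronoun. Its binding domain is the embedded TP, whose subject is [Rania₅'s agent]₁.
*[Rania₅'s agent]₁* c-commands it within that domain and carries the same index.
The pronoun is locally bound → Principle B violation.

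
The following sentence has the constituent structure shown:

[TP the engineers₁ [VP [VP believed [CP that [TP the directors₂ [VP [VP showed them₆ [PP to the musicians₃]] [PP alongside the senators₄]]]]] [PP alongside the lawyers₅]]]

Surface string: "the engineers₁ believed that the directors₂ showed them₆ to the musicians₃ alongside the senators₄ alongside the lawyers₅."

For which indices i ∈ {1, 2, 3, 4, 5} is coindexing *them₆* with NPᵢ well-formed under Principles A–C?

*them* is a pronoun, so Principle B applies: it must be free in its binding domain.
Binding domain of *them₆*: the embedded TP, whose subject is the directors₂.
*the engineers₁* c-commands the pronoun but from outside its binding domain, and is not c-commanded by it → coindexation permitted.
*the directors₂* c-commands the pronoun within its binding domain → coindexation would violate Principle B.
*the musicians₃*: the pronoun c-commands this R-expression → coindexation would violate Principle C on *the musicians₃*.
*the senators₄* and the pronoun do not c-command one another → neither Principle B nor Principle C is at stake; coindexation permitted.
*the lawyers₅* and the pronoun do not c-command one another → neither Principle B nor Principle C is at stake; coindexation permitted.

{1, 4, 5}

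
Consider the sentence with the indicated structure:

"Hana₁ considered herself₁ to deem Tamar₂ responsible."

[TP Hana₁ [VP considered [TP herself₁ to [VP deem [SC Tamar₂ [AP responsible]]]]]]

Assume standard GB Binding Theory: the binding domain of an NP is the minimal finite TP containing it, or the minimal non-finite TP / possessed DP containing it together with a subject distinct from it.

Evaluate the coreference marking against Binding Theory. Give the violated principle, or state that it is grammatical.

The two coindexed NPs are *Hana₁* and *herself₁*.
*herself₁* is an anaphor; its binding domain is the matrix TP, whose subject is Hana₁. *Hana₁* c-commands it within that domain and shares its index, so Principle A is satisfied.
*Hana₁* is an R-expression; *herself₁* does not c-command it, and no other NP shares its index, so Principle C is satisfied.
All principles are respected.

grammatical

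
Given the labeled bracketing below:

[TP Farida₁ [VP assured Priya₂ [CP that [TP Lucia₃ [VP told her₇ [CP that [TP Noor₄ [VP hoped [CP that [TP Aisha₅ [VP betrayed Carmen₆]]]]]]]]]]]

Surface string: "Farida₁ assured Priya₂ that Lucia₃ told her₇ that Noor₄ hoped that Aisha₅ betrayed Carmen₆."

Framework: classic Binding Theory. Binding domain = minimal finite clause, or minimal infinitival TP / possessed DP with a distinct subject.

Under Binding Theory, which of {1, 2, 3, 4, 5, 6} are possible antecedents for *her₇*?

*her* is a pronoun, so Principle B applies: it must be free in its binding domain.
Binding domain of *her₇*: the embedded TP, whose subject is Lucia₃.
*Farida₁* c-commands the pronoun but from outside its binding domain, and is not c-commanded by it → coindexation permitted.
*Priya₂* c-commands the pronoun but from outside its binding domain, and is not c-commanded by it → coindexation permitted.
*Lucia₃* c-commands the pronoun within its binding domain → coindexation would violate Principle B.
*Noor₄*: the pronoun c-commands this R-expression → coindexation would violate Principle C on *Noor₄*.
*Aisha₅*: the pronoun c-commands this R-expression → coindexation would violate Principle C on *Aisha₅*.
*Carmen₆*: the pronoun c-commands this R-expression → coindexation would violate Principle C on *Carmen₆*.

{1, 2}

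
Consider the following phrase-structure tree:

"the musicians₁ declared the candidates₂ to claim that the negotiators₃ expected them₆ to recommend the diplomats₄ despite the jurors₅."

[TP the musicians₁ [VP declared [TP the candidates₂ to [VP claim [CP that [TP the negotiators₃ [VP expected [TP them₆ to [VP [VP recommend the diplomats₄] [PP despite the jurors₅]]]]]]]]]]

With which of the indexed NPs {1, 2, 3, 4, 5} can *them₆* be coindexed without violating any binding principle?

{1, 2}

*them* is a pronoun, so Principle B applies: it must be free in its binding domain.
Binding domain of *them₆*: the embedded TP, whose subject is the negotiators₃.
*the musicians₁* c-commands the pronoun but from outside its binding domain, and is not c-commanded by it → coindexation permitted.
*the candidates₂* c-commands the pronoun but from outside its binding domain, and is not c-commanded by it → coindexation permitted.
*the negotiators₃* c-commands the pronoun within its binding domain → coindexation would violate Principle B.
*the diplomats₄*: the pronoun c-commands this R-expression → coindexation would violate Principle C on *the diplomats₄*.
*the jurors₅*: the pronoun c-commands this R-expression → coindexation would violate Principle C on *the jurors₅*.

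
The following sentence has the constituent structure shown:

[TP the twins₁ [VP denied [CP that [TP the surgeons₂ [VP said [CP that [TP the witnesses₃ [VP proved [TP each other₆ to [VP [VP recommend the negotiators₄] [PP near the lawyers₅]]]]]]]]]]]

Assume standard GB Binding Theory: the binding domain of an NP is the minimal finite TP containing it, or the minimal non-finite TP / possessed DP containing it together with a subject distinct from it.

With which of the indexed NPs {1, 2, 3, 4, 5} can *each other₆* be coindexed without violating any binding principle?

*each other* is an anaphor, so Principle A applies: it must be bound in its binding domain.
Binding domain of *each other₆*: the embedded TP, whose subject is the witnesses₃.
*the twins₁* c-commands the anaphor but is outside its binding domain → cannot satisfy Principle A.
*the surgeons₂* c-commands the anaphor but is outside its binding domain → cannot satisfy Principle A.
*the witnesses₃* c-commands the anaphor within its binding domain → licit binder.
*the negotiators₄* does not c-command the anaphor → cannot bind it.
*the lawyers₅* does not c-command the anaphor → cannot bind it.

{3}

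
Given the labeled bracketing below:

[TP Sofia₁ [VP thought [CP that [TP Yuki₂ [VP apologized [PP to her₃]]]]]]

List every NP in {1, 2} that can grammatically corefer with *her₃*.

{1}

*her* is a pronoun, so Principle B applies: it must be free in its binding domain.
Binding domain of *her₃*: the embedded TP, whose subject is Yuki₂.
*Sofia₁* c-commands the pronoun but from outside its binding domain, and is not c-commanded by it → coindexation permitted.
*Yuki₂* c-commands the pronoun within its binding domain → coindexation would violate Principle B.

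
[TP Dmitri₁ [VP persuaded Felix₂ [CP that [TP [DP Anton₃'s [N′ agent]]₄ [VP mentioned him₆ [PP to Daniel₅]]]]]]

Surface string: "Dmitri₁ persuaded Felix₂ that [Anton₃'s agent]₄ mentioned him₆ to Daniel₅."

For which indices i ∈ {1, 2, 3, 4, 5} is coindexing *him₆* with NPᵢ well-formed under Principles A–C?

{1, 2, 3}

*him* is a pronoun, so Principle B applies: it must be free in its binding domain.
Binding domain of *him₆*: the embedded TP, whose subject is [Anton₃'s agent]₄.
*Dmitri₁* c-commands the pronoun but from outside its binding domain, and is not c-commanded by it → coindexation permitted.
*Felix₂* c-commands the pronoun but from outside its binding domain, and is not c-commanded by it → coindexation permitted.
*Anton₃* and the pronoun do not c-command one another → neither Principle B nor Principle C is at stake; coindexation permitted.
*[Anton₃'s agent]₄* c-commands the pronoun within its binding domain → coindexation would violate Principle B.
*Daniel₅*: the pronoun c-commands this R-expression → coindexation would violate Principle C on *Daniel₅*.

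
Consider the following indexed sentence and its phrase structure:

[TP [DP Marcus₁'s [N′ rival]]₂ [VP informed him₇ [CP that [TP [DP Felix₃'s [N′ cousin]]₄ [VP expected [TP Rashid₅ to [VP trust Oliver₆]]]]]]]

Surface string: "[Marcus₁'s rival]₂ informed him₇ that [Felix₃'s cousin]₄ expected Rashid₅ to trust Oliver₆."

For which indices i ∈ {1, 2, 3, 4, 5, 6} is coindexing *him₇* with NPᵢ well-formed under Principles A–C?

*him* is a pronoun, so Principle B applies: it must be free in its binding domain.
Binding domain of *him₇*: the matrix TP, whose subject is [Marcus₁'s rival]₂.
*Marcus₁* and the pronoun do not c-command one another → neither Principle B nor Principle C is at stake; coindexation permitted.
*[Marcus₁'s rival]₂* c-commands the pronoun within its binding domain → coindexation would violate Principle B.
*Felix₃*: the pronoun c-commands this R-expression → coindexation would violate Principle C on *Felix₃*.
*[Felix₃'s cousin]₄*: the pronoun c-commands this R-expression → coindexation would violate Principle C on *[Felix₃'s cousin]₄*.
*Rashid₅*: the pronoun c-commands this R-expression → coindexation would violate Principle C on *Rashid₅*.
*Oliver₆*: the pronoun c-commands this R-expression → coindexation would violate Principle C on *Oliver₆*.

{1}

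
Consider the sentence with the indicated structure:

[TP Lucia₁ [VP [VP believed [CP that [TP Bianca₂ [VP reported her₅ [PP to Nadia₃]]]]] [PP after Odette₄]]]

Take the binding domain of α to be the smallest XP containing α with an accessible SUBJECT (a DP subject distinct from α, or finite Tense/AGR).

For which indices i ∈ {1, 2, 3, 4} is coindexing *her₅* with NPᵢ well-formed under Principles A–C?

{1, 4}

*her* is a pronoun, so Principle B applies: it must be free in its binding domain.
Binding domain of *her₅*: the embedded TP, whose subject is Bianca₂.
*Lucia₁* c-commands the pronoun but from outside its binding domain, and is not c-commanded by it → coindexation permitted.
*Bianca₂* c-commands the pronoun within its binding domain → coindexation would violate Principle B.
*Nadia₃*: the pronoun c-commands this R-expression → coindexation would violate Principle C on *Nadia₃*.
*Odette₄* and the pronoun do not c-command one another → neither Principle B nor Principle C is at stake; coindexation permitted.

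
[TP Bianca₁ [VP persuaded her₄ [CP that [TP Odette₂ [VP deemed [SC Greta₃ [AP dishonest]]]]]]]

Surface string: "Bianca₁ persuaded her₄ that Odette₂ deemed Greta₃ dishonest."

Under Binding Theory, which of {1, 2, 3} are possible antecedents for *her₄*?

none

*her* is a pronoun, so Principle B applies: it must be free in its binding domain.
Binding domain of *her₄*: the matrix TP, whose subject is Bianca₁.
*Bianca₁* c-commands the pronoun within its binding domain → coindexation would violate Principle B.
*Odette₂*: the pronoun c-commands this R-expression → coindexation would violate Principle C on *Odette₂*.
*Greta₃*: the pronoun c-commands this R-expression → coindexation would violate Principle C on *Greta₃*.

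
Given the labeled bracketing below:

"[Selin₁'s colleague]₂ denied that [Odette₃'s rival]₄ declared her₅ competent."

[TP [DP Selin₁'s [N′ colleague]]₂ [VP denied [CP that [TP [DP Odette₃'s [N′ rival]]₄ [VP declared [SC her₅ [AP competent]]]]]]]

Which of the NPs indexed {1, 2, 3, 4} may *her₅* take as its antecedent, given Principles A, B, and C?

{1, 2, 3}

*her* is a pronoun, so Principle B applies: it must be free in its binding domain.
Binding domain of *her₅*: the embedded TP, whose subject is [Odette₃'s rival]₄.
*Selin₁* and the pronoun do not c-command one another → neither Principle B nor Principle C is at stake; coindexation permitted.
*[Selin₁'s colleague]₂* c-commands the pronoun but from outside its binding domain, and is not c-commanded by it → coindexation permitted.
*Odette₃* and the pronoun do not c-command one another → neither Principle B nor Principle C is at stake; coindexation permitted.
*[Odette₃'s rival]₄* c-commands the pronoun within its binding domain → coindexation would violate Principle B.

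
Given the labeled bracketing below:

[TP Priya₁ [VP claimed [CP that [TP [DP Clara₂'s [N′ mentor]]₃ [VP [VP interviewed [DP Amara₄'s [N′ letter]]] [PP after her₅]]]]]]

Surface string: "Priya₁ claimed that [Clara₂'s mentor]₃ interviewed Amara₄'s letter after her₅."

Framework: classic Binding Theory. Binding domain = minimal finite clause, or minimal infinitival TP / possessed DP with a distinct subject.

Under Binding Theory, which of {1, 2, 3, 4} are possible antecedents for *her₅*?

*her* is a pronoun, so Principle B applies: it must be free in its binding domain.
Binding domain of *her₅*: the embedded TP, whose subject is [Clara₂'s mentor]₃.
*Priya₁* c-commands the pronoun but from outside its binding domain, and is not c-commanded by it → coindexation permitted.
*Clara₂* and the pronoun do not c-command one another → neither Principle B nor Principle C is at stake; coindexation permitted.
*[Clara₂'s mentor]₃* c-commands the pronoun within its binding domain → coindexation would violate Principle B.
*Amara₄* and the pronoun do not c-command one another → neither Principle B nor Principle C is at stake; coindexation permitted.

{1, 2, 4}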